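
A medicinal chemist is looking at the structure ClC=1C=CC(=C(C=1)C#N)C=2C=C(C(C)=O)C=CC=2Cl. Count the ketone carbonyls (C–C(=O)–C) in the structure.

The ketone motif appears at heavy-atom position 13 in the SMILES.
Other groups present: 1 nitrile.
Ketone count: 1.

1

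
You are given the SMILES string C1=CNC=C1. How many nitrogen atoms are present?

Scan the SMILES for N atoms (remember two-letter symbols like Cl and Br are single atoms).
Nitrogen count: 1.

1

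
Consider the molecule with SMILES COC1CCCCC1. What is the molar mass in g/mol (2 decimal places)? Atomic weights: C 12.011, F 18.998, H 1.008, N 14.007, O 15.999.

First, the molecular formula is C7H14O (counting implicit H from valence).
  C: 7 × 12.011 = 84.077
  H: 14 × 1.008 = 14.112
  O: 1 × 15.999 = 15.999
Sum: 7×12.011 + 14×1.008 + 1×15.999 = 114.188 → 114.19 g/mol.

114.19 g/mol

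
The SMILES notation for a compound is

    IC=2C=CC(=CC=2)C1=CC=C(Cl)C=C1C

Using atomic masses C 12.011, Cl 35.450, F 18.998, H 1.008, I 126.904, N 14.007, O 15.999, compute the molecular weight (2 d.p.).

First, the molecular formula is C13H10ClI (counting implicit H from valence).
  C: 13 × 12.011 = 156.143
  Cl: 1 × 35.450 = 35.450
  H: 10 × 1.008 = 10.080
  I: 1 × 126.904 = 126.904
Sum: 13×12.011 + 1×35.450 + 10×1.008 + 1×126.904 = 328.577 → 328.58 g/mol.

328.58 g/mol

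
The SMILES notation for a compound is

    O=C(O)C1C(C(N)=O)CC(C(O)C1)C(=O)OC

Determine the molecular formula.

C10H15NO6

Walk through each heavy atom and fill implicit hydrogens from standard valence (C 4, N 3, O 2, S 2, halogen 1):
  atom 1: O, bond orders sum to 2 (valence 2) → 0 H
  atom 2: C, bond orders sum to 4 (valence 4) → 0 H
  atom 3: O, bond orders sum to 1 (valence 2) → 1 H
  atom 4: C, bond orders sum to 3 (valence 4) → 1 H
  atom 5: C, bond orders sum to 3 (valence 4) → 1 H
  atom 6: C, bond orders sum to 4 (valence 4) → 0 H
  atom 7: N, bond orders sum to 1 (valence 3) → 2 H
  atom 8: O, bond orders sum to 2 (valence 2) → 0 H
  atom 9: C, bond orders sum to 2 (valence 4) → 2 H
  atom 10: C, bond orders sum to 3 (valence 4) → 1 H
  atom 11: C, bond orders sum to 3 (valence 4) → 1 H
  atom 12: O, bond orders sum to 1 (valence 2) → 1 H
  atom 13: C, bond orders sum to 2 (valence 4) → 2 H
  atom 14: C, bond orders sum to 4 (valence 4) → 0 H
  atom 15: O, bond orders sum to 2 (valence 2) → 0 H
  atom 16: O, bond orders sum to 2 (valence 2) → 0 H
  atom 17: C, bond orders sum to 1 (valence 4) → 3 H
Totals → C:10, H:15, N:1, O:6.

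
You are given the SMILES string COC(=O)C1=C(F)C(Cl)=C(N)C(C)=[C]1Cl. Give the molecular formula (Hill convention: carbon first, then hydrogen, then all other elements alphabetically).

C9H8Cl2FNO2

Walk through each heavy atom and fill implicit hydrogens from standard valence (C 4, N 3, O 2, S 2, halogen 1):
  atom 1: C, bond orders sum to 1 (valence 4) → 3 H
  atom 2: O, bond orders sum to 2 (valence 2) → 0 H
  atom 3: C, bond orders sum to 4 (valence 4) → 0 H
  atom 4: O, bond orders sum to 2 (valence 2) → 0 H
  atom 5: C, bond orders sum to 4 (valence 4) → 0 H
  atom 6: C, bond orders sum to 4 (valence 4) → 0 H
  atom 7: F (halogen, monovalent) → 0 H
  atom 8: C, bond orders sum to 4 (valence 4) → 0 H
  atom 9: Cl (halogen, monovalent) → 0 H
  atom 10: C, bond orders sum to 4 (valence 4) → 0 H
  atom 11: N, bond orders sum to 1 (valence 3) → 2 H
  atom 12: C, bond orders sum to 4 (valence 4) → 0 H
  atom 13: C, bond orders sum to 1 (valence 4) → 3 H
  atom 14: C with explicit H count 0
  atom 15: Cl (halogen, monovalent) → 0 H
Totals → C:9, H:8, Cl:2, F:1, N:1, O:2.
In Hill order: C9H8Cl2FNO2.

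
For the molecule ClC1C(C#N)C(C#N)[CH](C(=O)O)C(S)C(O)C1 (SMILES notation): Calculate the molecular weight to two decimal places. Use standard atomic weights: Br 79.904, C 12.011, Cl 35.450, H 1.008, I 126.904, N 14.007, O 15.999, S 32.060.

First, the molecular formula is C10H11ClN2O3S (counting implicit H from valence).
  C: 10 × 12.011 = 120.110
  Cl: 1 × 35.450 = 35.450
  H: 11 × 1.008 = 11.088
  N: 2 × 14.007 = 28.014
  O: 3 × 15.999 = 47.997
  S: 1 × 32.060 = 32.060
Sum: 10×12.011 + 1×35.450 + 11×1.008 + 2×14.007 + 3×15.999 + 1×32.060 = 274.719 → 274.72 g/mol.

274.72 g/mol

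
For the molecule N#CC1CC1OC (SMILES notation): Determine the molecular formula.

Walk through each heavy atom and fill implicit hydrogens from standard valence (C 4, N 3, O 2, S 2, halogen 1):
  atom 1: N, bond orders sum to 3 (valence 3) → 0 H
  atom 2: C, bond orders sum to 4 (valence 4) → 0 H
  atom 3: C, bond orders sum to 3 (valence 4) → 1 H
  atom 4: C, bond orders sum to 2 (valence 4) → 2 H
  atom 5: C, bond orders sum to 3 (valence 4) → 1 H
  atom 6: O, bond orders sum to 2 (valence 2) → 0 H
  atom 7: C, bond orders sum to 1 (valence 4) → 3 H
Totals → C:5, H:7, N:1, O:1.
In Hill order: C5H7NO.

C5H7NO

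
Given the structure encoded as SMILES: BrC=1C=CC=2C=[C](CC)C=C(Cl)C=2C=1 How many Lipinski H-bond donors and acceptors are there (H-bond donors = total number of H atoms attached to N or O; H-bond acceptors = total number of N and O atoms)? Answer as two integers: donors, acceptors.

Donors: find every N or O and count the H atoms it carries.
  (no N or O atoms present)
Lipinski HBD = 0.
Acceptors: N atoms = 0, O atoms = 0 → HBA = 0.

0, 0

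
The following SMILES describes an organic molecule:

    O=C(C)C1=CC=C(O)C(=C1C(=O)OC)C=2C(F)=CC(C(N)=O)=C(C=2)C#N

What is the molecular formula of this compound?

Walk through each heavy atom and fill implicit hydrogens from standard valence (C 4, N 3, O 2, S 2, halogen 1):
  atom 1: O, bond orders sum to 2 (valence 2) → 0 H
  atom 2: C, bond orders sum to 4 (valence 4) → 0 H
  atom 3: C, bond orders sum to 1 (valence 4) → 3 H
  atom 4: C, bond orders sum to 4 (valence 4) → 0 H
  atom 5: C, bond orders sum to 3 (valence 4) → 1 H
  atom 6: C, bond orders sum to 3 (valence 4) → 1 H
  atom 7: C, bond orders sum to 4 (valence 4) → 0 H
  atom 8: O, bond orders sum to 1 (valence 2) → 1 H
  atom 9: C, bond orders sum to 4 (valence 4) → 0 H
  atom 10: C, bond orders sum to 4 (valence 4) → 0 H
  atom 11: C, bond orders sum to 4 (valence 4) → 0 H
  atom 12: O, bond orders sum to 2 (valence 2) → 0 H
  atom 13: O, bond orders sum to 2 (valence 2) → 0 H
  atom 14: C, bond orders sum to 1 (valence 4) → 3 H
  atom 15: C, bond orders sum to 4 (valence 4) → 0 H
  atom 16: C, bond orders sum to 4 (valence 4) → 0 H
  atom 17: F (halogen, monovalent) → 0 H
  atom 18: C, bond orders sum to 3 (valence 4) → 1 H
  atom 19: C, bond orders sum to 4 (valence 4) → 0 H
  atom 20: C, bond orders sum to 4 (valence 4) → 0 H
  atom 21: N, bond orders sum to 1 (valence 3) → 2 H
  atom 22: O, bond orders sum to 2 (valence 2) → 0 H
  atom 23: C, bond orders sum to 4 (valence 4) → 0 H
  atom 24: C, bond orders sum to 3 (valence 4) → 1 H
  atom 25: C, bond orders sum to 4 (valence 4) → 0 H
  atom 26: N, bond orders sum to 3 (valence 3) → 0 H
Totals → C:18, H:13, F:1, N:2, O:5.

C18H13FN2O5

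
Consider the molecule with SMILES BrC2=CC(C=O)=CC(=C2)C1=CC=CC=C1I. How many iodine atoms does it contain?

1

Scan the SMILES for I atoms (remember two-letter symbols like Cl and Br are single atoms).
Iodine count: 1.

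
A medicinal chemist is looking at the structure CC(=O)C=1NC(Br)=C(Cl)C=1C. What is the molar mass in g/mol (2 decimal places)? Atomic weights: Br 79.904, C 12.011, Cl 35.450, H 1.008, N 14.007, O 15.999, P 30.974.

First, the molecular formula is C7H7BrClNO (counting implicit H from valence).
  Br: 1 × 79.904 = 79.904
  C: 7 × 12.011 = 84.077
  Cl: 1 × 35.450 = 35.450
  H: 7 × 1.008 = 7.056
  N: 1 × 14.007 = 14.007
  O: 1 × 15.999 = 15.999
Sum: 1×79.904 + 7×12.011 + 1×35.450 + 7×1.008 + 1×14.007 + 1×15.999 = 236.493 → 236.49 g/mol.

236.49 g/mol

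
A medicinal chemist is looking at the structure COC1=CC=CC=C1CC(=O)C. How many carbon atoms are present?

Count every carbon token in the SMILES (each C, including those in ring-closure positions and inside branches).
Carbon count: 10.

10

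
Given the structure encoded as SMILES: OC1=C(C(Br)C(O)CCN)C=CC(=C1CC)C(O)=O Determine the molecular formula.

C13H18BrNO4

Walk through each heavy atom and fill implicit hydrogens from standard valence (C 4, N 3, O 2, S 2, halogen 1):
  atom 1: O, bond orders sum to 1 (valence 2) → 1 H
  atom 2: C, bond orders sum to 4 (valence 4) → 0 H
  atom 3: C, bond orders sum to 4 (valence 4) → 0 H
  atom 4: C, bond orders sum to 3 (valence 4) → 1 H
  atom 5: Br (halogen, monovalent) → 0 H
  atom 6: C, bond orders sum to 3 (valence 4) → 1 H
  atom 7: O, bond orders sum to 1 (valence 2) → 1 H
  atom 8: C, bond orders sum to 2 (valence 4) → 2 H
  atom 9: C, bond orders sum to 2 (valence 4) → 2 H
  atom 10: N, bond orders sum to 1 (valence 3) → 2 H
  atom 11: C, bond orders sum to 3 (valence 4) → 1 H
  atom 12: C, bond orders sum to 3 (valence 4) → 1 H
  atom 13: C, bond orders sum to 4 (valence 4) → 0 H
  atom 14: C, bond orders sum to 4 (valence 4) → 0 H
  atom 15: C, bond orders sum to 2 (valence 4) → 2 H
  atom 16: C, bond orders sum to 1 (valence 4) → 3 H
  atom 17: C, bond orders sum to 4 (valence 4) → 0 H
  atom 18: O, bond orders sum to 1 (valence 2) → 1 H
  atom 19: O, bond orders sum to 2 (valence 2) → 0 H
Totals → C:13, H:18, Br:1, N:1, O:4.
In Hill order: C13H18BrNO4.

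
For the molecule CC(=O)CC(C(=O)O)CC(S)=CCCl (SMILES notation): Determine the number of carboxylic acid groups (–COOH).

The carboxylic acid motif appears at heavy-atom position 6 in the SMILES.
Other groups present: 1 alkene, 1 ketone, 1 thiol.
Carboxylic acid count: 1.

1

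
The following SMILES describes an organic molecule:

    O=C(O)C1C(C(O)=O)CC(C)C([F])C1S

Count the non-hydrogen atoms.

Every atom symbol written in the SMILES (organic subset) is one heavy atom; implicit H are not written.
Heavy atoms by element → C:9, F:1, O:4, S:1.
Total: 15.

15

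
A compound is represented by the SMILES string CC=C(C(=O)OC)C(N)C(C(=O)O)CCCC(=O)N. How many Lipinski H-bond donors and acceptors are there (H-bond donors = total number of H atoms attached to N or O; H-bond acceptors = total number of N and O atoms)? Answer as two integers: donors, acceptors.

Donors: find every N or O and count the H atoms it carries.
  atom 5 (O): bond orders sum to 2 → 0 H
  atom 6 (O): bond orders sum to 2 → 0 H
  atom 9 (N): bond orders sum to 1 → 2 H
  atom 12 (O): bond orders sum to 2 → 0 H
  atom 13 (O): bond orders sum to 1 → 1 H
  atom 18 (O): bond orders sum to 2 → 0 H
  atom 19 (N): bond orders sum to 1 → 2 H
Lipinski HBD = 5.
Acceptors: N atoms = 2, O atoms = 5 → HBA = 7.

5, 7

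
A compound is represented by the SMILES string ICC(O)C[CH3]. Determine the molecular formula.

Walk through each heavy atom and fill implicit hydrogens from standard valence (C 4, N 3, O 2, S 2, halogen 1):
  atom 1: I (halogen, monovalent) → 0 H
  atom 2: C, bond orders sum to 2 (valence 4) → 2 H
  atom 3: C, bond orders sum to 3 (valence 4) → 1 H
  atom 4: O, bond orders sum to 1 (valence 2) → 1 H
  atom 5: C, bond orders sum to 2 (valence 4) → 2 H
  atom 6: C with explicit H count 3
Totals → C:4, H:9, I:1, O:1.
In Hill order: C4H9IO.

C4H9IO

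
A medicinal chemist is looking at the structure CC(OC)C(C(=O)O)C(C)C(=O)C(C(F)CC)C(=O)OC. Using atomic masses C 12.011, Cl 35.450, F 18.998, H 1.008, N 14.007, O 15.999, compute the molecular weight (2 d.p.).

306.33 g/mol

First, the molecular formula is C14H23FO6 (counting implicit H from valence).
  C: 14 × 12.011 = 168.154
  F: 1 × 18.998 = 18.998
  H: 23 × 1.008 = 23.184
  O: 6 × 15.999 = 95.994
Sum: 14×12.011 + 1×18.998 + 23×1.008 + 6×15.999 = 306.330 → 306.33 g/mol.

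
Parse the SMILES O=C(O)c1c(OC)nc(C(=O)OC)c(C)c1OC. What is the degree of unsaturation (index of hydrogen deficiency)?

6

Molecular formula: C11H13NO6.
DoU = (2C + 2 + N − H − X) / 2, where X is the halogen count and O/S are ignored.
    = (2·11 + 2 + 1 − 13 − 0) / 2 = 12 / 2 = 6.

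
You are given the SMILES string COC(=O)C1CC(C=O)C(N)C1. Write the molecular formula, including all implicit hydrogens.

C8H13NO3

Walk through each heavy atom and fill implicit hydrogens from standard valence (C 4, N 3, O 2, S 2, halogen 1):
  atom 1: C, bond orders sum to 1 (valence 4) → 3 H
  atom 2: O, bond orders sum to 2 (valence 2) → 0 H
  atom 3: C, bond orders sum to 4 (valence 4) → 0 H
  atom 4: O, bond orders sum to 2 (valence 2) → 0 H
  atom 5: C, bond orders sum to 3 (valence 4) → 1 H
  atom 6: C, bond orders sum to 2 (valence 4) → 2 H
  atom 7: C, bond orders sum to 3 (valence 4) → 1 H
  atom 8: C, bond orders sum to 3 (valence 4) → 1 H
  atom 9: O, bond orders sum to 2 (valence 2) → 0 H
  atom 10: C, bond orders sum to 3 (valence 4) → 1 H
  atom 11: N, bond orders sum to 1 (valence 3) → 2 H
  atom 12: C, bond orders sum to 2 (valence 4) → 2 H
Totals → C:8, H:13, N:1, O:3.
In Hill order: C8H13NO3.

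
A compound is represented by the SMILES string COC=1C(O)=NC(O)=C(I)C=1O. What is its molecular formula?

Walk through each heavy atom and fill implicit hydrogens from standard valence (C 4, N 3, O 2, S 2, halogen 1):
  atom 1: C, bond orders sum to 1 (valence 4) → 3 H
  atom 2: O, bond orders sum to 2 (valence 2) → 0 H
  atom 3: C, bond orders sum to 4 (valence 4) → 0 H
  atom 4: C, bond orders sum to 4 (valence 4) → 0 H
  atom 5: O, bond orders sum to 1 (valence 2) → 1 H
  atom 6: N, bond orders sum to 3 (valence 3) → 0 H
  atom 7: C, bond orders sum to 4 (valence 4) → 0 H
  atom 8: O, bond orders sum to 1 (valence 2) → 1 H
  atom 9: C, bond orders sum to 4 (valence 4) → 0 H
  atom 10: I (halogen, monovalent) → 0 H
  atom 11: C, bond orders sum to 4 (valence 4) → 0 H
  atom 12: O, bond orders sum to 1 (valence 2) → 1 H
Totals → C:6, H:6, I:1, N:1, O:4.
In Hill order: C6H6INO4.

C6H6INO4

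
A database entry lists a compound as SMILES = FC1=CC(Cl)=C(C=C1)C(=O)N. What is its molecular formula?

C7H5ClFNO

Walk through each heavy atom and fill implicit hydrogens from standard valence (C 4, N 3, O 2, S 2, halogen 1):
  atom 1: F (halogen, monovalent) → 0 H
  atom 2: C, bond orders sum to 4 (valence 4) → 0 H
  atom 3: C, bond orders sum to 3 (valence 4) → 1 H
  atom 4: C, bond orders sum to 4 (valence 4) → 0 H
  atom 5: Cl (halogen, monovalent) → 0 H
  atom 6: C, bond orders sum to 4 (valence 4) → 0 H
  atom 7: C, bond orders sum to 3 (valence 4) → 1 H
  atom 8: C, bond orders sum to 3 (valence 4) → 1 H
  atom 9: C, bond orders sum to 4 (valence 4) → 0 H
  atom 10: O, bond orders sum to 2 (valence 2) → 0 H
  atom 11: N, bond orders sum to 1 (valence 3) → 2 H
Totals → C:7, H:5, Cl:1, F:1, N:1, O:1.
In Hill order: C7H5ClFNO.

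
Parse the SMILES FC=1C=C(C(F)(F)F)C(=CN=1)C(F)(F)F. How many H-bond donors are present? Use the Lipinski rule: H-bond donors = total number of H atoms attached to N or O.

Donors: find every N or O and count the H atoms it carries.
  atom 11 (N): bond orders sum to 3 → 0 H
Lipinski HBD = 0.

0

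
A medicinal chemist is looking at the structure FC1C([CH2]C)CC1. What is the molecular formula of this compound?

Walk through each heavy atom and fill implicit hydrogens from standard valence (C 4, N 3, O 2, S 2, halogen 1):
  atom 1: F (halogen, monovalent) → 0 H
  atom 2: C, bond orders sum to 3 (valence 4) → 1 H
  atom 3: C, bond orders sum to 3 (valence 4) → 1 H
  atom 4: C with explicit H count 2
  atom 5: C, bond orders sum to 1 (valence 4) → 3 H
  atom 6: C, bond orders sum to 2 (valence 4) → 2 H
  atom 7: C, bond orders sum to 2 (valence 4) → 2 H
Totals → C:6, H:11, F:1.

C6H11F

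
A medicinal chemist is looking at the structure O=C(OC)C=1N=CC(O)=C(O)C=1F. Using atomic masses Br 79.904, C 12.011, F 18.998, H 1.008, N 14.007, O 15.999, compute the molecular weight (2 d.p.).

187.13 g/mol

First, the molecular formula is C7H6FNO4 (counting implicit H from valence).
  C: 7 × 12.011 = 84.077
  F: 1 × 18.998 = 18.998
  H: 6 × 1.008 = 6.048
  N: 1 × 14.007 = 14.007
  O: 4 × 15.999 = 63.996
Sum: 7×12.011 + 1×18.998 + 6×1.008 + 1×14.007 + 4×15.999 = 187.126 → 187.13 g/mol.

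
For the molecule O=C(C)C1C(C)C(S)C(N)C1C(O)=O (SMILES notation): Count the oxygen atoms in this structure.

3

Scan the SMILES for O atoms (remember two-letter symbols like Cl and Br are single atoms).
Oxygen count: 3.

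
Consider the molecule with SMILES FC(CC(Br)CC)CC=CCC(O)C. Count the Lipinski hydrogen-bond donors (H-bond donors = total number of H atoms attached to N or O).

Donors: find every N or O and count the H atoms it carries.
  atom 13 (O): bond orders sum to 1 → 1 H
Lipinski HBD = 1.

1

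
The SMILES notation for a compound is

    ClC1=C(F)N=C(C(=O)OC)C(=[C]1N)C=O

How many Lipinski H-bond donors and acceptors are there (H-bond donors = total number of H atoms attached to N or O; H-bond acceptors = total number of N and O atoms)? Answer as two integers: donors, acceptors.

2, 5

Donors: find every N or O and count the H atoms it carries.
  atom 5 (N): bond orders sum to 3 → 0 H
  atom 8 (O): bond orders sum to 2 → 0 H
  atom 9 (O): bond orders sum to 2 → 0 H
  atom 13 (N): bond orders sum to 1 → 2 H
  atom 15 (O): bond orders sum to 2 → 0 H
Lipinski HBD = 2.
Acceptors: N atoms = 2, O atoms = 3 → HBA = 5.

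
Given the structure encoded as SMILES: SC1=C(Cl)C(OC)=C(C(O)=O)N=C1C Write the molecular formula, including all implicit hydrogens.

Walk through each heavy atom and fill implicit hydrogens from standard valence (C 4, N 3, O 2, S 2, halogen 1):
  atom 1: S, bond orders sum to 1 (valence 2) → 1 H
  atom 2: C, bond orders sum to 4 (valence 4) → 0 H
  atom 3: C, bond orders sum to 4 (valence 4) → 0 H
  atom 4: Cl (halogen, monovalent) → 0 H
  atom 5: C, bond orders sum to 4 (valence 4) → 0 H
  atom 6: O, bond orders sum to 2 (valence 2) → 0 H
  atom 7: C, bond orders sum to 1 (valence 4) → 3 H
  atom 8: C, bond orders sum to 4 (valence 4) → 0 H
  atom 9: C, bond orders sum to 4 (valence 4) → 0 H
  atom 10: O, bond orders sum to 1 (valence 2) → 1 H
  atom 11: O, bond orders sum to 2 (valence 2) → 0 H
  atom 12: N, bond orders sum to 3 (valence 3) → 0 H
  atom 13: C, bond orders sum to 4 (valence 4) → 0 H
  atom 14: C, bond orders sum to 1 (valence 4) → 3 H
Totals → C:8, H:8, Cl:1, N:1, O:3, S:1.

C8H8ClNO3S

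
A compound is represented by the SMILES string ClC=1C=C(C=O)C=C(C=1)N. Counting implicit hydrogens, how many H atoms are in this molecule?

Walk through each heavy atom and fill implicit hydrogens from standard valence (C 4, N 3, O 2, S 2, halogen 1):
  atom 1: Cl (halogen, monovalent) → 0 H
  atom 2: C, bond orders sum to 4 (valence 4) → 0 H
  atom 3: C, bond orders sum to 3 (valence 4) → 1 H
  atom 4: C, bond orders sum to 4 (valence 4) → 0 H
  atom 5: C, bond orders sum to 3 (valence 4) → 1 H
  atom 6: O, bond orders sum to 2 (valence 2) → 0 H
  atom 7: C, bond orders sum to 3 (valence 4) → 1 H
  atom 8: C, bond orders sum to 4 (valence 4) → 0 H
  atom 9: C, bond orders sum to 3 (valence 4) → 1 H
  atom 10: N, bond orders sum to 1 (valence 3) → 2 H
Total hydrogens: 6.

6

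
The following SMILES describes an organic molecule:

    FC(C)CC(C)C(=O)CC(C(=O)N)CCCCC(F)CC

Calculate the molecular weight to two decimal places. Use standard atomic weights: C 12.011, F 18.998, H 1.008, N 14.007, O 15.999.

First, the molecular formula is C16H29F2NO2 (counting implicit H from valence).
  C: 16 × 12.011 = 192.176
  F: 2 × 18.998 = 37.996
  H: 29 × 1.008 = 29.232
  N: 1 × 14.007 = 14.007
  O: 2 × 15.999 = 31.998
Sum: 16×12.011 + 2×18.998 + 29×1.008 + 1×14.007 + 2×15.999 = 305.409 → 305.41 g/mol.

305.41 g/mol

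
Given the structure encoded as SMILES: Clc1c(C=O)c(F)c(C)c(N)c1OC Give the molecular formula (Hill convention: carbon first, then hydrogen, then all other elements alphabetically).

C9H9ClFNO2

Walk through each heavy atom and fill implicit hydrogens from standard valence (C 4, N 3, O 2, S 2, halogen 1); for lowercase aromatic atoms, an aromatic c carries 1 H when it has two neighbours and 0 H with three, and aromatic n carries 0 H:
  atom 1: Cl (halogen, monovalent) → 0 H
  atom 2: aromatic c, 3 neighbours → 0 H
  atom 3: aromatic c, 3 neighbours → 0 H
  atom 4: C, bond orders sum to 3 (valence 4) → 1 H
  atom 5: O, bond orders sum to 2 (valence 2) → 0 H
  atom 6: aromatic c, 3 neighbours → 0 H
  atom 7: F (halogen, monovalent) → 0 H
  atom 8: aromatic c, 3 neighbours → 0 H
  atom 9: C, bond orders sum to 1 (valence 4) → 3 H
  atom 10: aromatic c, 3 neighbours → 0 H
  atom 11: N, bond orders sum to 1 (valence 3) → 2 H
  atom 12: aromatic c, 3 neighbours → 0 H
  atom 13: O, bond orders sum to 2 (valence 2) → 0 H
  atom 14: C, bond orders sum to 1 (valence 4) → 3 H
Totals → C:9, H:9, Cl:1, F:1, N:1, O:2.
In Hill order: C9H9ClFNO2.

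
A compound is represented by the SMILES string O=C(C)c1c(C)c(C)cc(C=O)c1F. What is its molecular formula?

Walk through each heavy atom and fill implicit hydrogens from standard valence (C 4, N 3, O 2, S 2, halogen 1); for lowercase aromatic atoms, an aromatic c carries 1 H when it has two neighbours and 0 H with three, and aromatic n carries 0 H:
  atom 1: O, bond orders sum to 2 (valence 2) → 0 H
  atom 2: C, bond orders sum to 4 (valence 4) → 0 H
  atom 3: C, bond orders sum to 1 (valence 4) → 3 H
  atom 4: aromatic c, 3 neighbours → 0 H
  atom 5: aromatic c, 3 neighbours → 0 H
  atom 6: C, bond orders sum to 1 (valence 4) → 3 H
  atom 7: aromatic c, 3 neighbours → 0 H
  atom 8: C, bond orders sum to 1 (valence 4) → 3 H
  atom 9: aromatic c, 2 neighbours → 1 H
  atom 10: aromatic c, 3 neighbours → 0 H
  atom 11: C, bond orders sum to 3 (valence 4) → 1 H
  atom 12: O, bond orders sum to 2 (valence 2) → 0 H
  atom 13: aromatic c, 3 neighbours → 0 H
  atom 14: F (halogen, monovalent) → 0 H
Totals → C:11, H:11, F:1, O:2.

C11H11FO2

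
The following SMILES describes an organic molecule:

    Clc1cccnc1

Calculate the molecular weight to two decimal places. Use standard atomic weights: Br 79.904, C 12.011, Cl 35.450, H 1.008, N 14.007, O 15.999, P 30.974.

First, the molecular formula is C5H4ClN (counting implicit H from valence).
  C: 5 × 12.011 = 60.055
  Cl: 1 × 35.450 = 35.450
  H: 4 × 1.008 = 4.032
  N: 1 × 14.007 = 14.007
Sum: 5×12.011 + 1×35.450 + 4×1.008 + 1×14.007 = 113.544 → 113.54 g/mol.

113.54 g/mol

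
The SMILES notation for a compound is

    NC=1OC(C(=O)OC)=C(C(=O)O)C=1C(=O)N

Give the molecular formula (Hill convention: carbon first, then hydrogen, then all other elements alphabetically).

C8H8N2O6

Walk through each heavy atom and fill implicit hydrogens from standard valence (C 4, N 3, O 2, S 2, halogen 1):
  atom 1: N, bond orders sum to 1 (valence 3) → 2 H
  atom 2: C, bond orders sum to 4 (valence 4) → 0 H
  atom 3: O, bond orders sum to 2 (valence 2) → 0 H
  atom 4: C, bond orders sum to 4 (valence 4) → 0 H
  atom 5: C, bond orders sum to 4 (valence 4) → 0 H
  atom 6: O, bond orders sum to 2 (valence 2) → 0 H
  atom 7: O, bond orders sum to 2 (valence 2) → 0 H
  atom 8: C, bond orders sum to 1 (valence 4) → 3 H
  atom 9: C, bond orders sum to 4 (valence 4) → 0 H
  atom 10: C, bond orders sum to 4 (valence 4) → 0 H
  atom 11: O, bond orders sum to 2 (valence 2) → 0 H
  atom 12: O, bond orders sum to 1 (valence 2) → 1 H
  atom 13: C, bond orders sum to 4 (valence 4) → 0 H
  atom 14: C, bond orders sum to 4 (valence 4) → 0 H
  atom 15: O, bond orders sum to 2 (valence 2) → 0 H
  atom 16: N, bond orders sum to 1 (valence 3) → 2 H
Totals → C:8, H:8, N:2, O:6.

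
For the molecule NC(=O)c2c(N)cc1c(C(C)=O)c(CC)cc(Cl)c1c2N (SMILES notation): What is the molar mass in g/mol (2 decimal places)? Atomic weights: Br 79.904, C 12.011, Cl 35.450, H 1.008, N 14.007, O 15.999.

305.76 g/mol

First, the molecular formula is C15H16ClN3O2 (counting implicit H from valence).
  C: 15 × 12.011 = 180.165
  Cl: 1 × 35.450 = 35.450
  H: 16 × 1.008 = 16.128
  N: 3 × 14.007 = 42.021
  O: 2 × 15.999 = 31.998
Sum: 15×12.011 + 1×35.450 + 16×1.008 + 3×14.007 + 2×15.999 = 305.762 → 305.76 g/mol.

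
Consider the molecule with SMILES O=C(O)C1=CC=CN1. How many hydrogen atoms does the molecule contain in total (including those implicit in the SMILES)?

5

Walk through each heavy atom and fill implicit hydrogens from standard valence (C 4, N 3, O 2, S 2, halogen 1):
  atom 1: O, bond orders sum to 2 (valence 2) → 0 H
  atom 2: C, bond orders sum to 4 (valence 4) → 0 H
  atom 3: O, bond orders sum to 1 (valence 2) → 1 H
  atom 4: C, bond orders sum to 4 (valence 4) → 0 H
  atom 5: C, bond orders sum to 3 (valence 4) → 1 H
  atom 6: C, bond orders sum to 3 (valence 4) → 1 H
  atom 7: C, bond orders sum to 3 (valence 4) → 1 H
  atom 8: N, bond orders sum to 2 (valence 3) → 1 H
Total hydrogens: 5.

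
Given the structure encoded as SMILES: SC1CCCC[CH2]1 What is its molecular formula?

C6H12S

Walk through each heavy atom and fill implicit hydrogens from standard valence (C 4, N 3, O 2, S 2, halogen 1):
  atom 1: S, bond orders sum to 1 (valence 2) → 1 H
  atom 2: C, bond orders sum to 3 (valence 4) → 1 H
  atom 3: C, bond orders sum to 2 (valence 4) → 2 H
  atom 4: C, bond orders sum to 2 (valence 4) → 2 H
  atom 5: C, bond orders sum to 2 (valence 4) → 2 H
  atom 6: C, bond orders sum to 2 (valence 4) → 2 H
  atom 7: C with explicit H count 2
Totals → C:6, H:12, S:1.
In Hill order: C6H12S.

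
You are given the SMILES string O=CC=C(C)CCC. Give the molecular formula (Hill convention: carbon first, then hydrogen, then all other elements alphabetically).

C7H12O

Walk through each heavy atom and fill implicit hydrogens from standard valence (C 4, N 3, O 2, S 2, halogen 1):
  atom 1: O, bond orders sum to 2 (valence 2) → 0 H
  atom 2: C, bond orders sum to 3 (valence 4) → 1 H
  atom 3: C, bond orders sum to 3 (valence 4) → 1 H
  atom 4: C, bond orders sum to 4 (valence 4) → 0 H
  atom 5: C, bond orders sum to 1 (valence 4) → 3 H
  atom 6: C, bond orders sum to 2 (valence 4) → 2 H
  atom 7: C, bond orders sum to 2 (valence 4) → 2 H
  atom 8: C, bond orders sum to 1 (valence 4) → 3 H
Totals → C:7, H:12, O:1.
In Hill order: C7H12O.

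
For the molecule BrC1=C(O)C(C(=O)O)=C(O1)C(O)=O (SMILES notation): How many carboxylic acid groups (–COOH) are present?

The carboxylic acid motif appears at heavy-atom positions 6, 11 in the SMILES.
Other groups present: 1 hydroxyl.
Carboxylic acid count: 2.

2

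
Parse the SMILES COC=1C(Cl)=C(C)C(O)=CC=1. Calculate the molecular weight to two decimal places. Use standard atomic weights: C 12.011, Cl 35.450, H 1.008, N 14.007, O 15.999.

First, the molecular formula is C8H9ClO2 (counting implicit H from valence).
  C: 8 × 12.011 = 96.088
  Cl: 1 × 35.450 = 35.450
  H: 9 × 1.008 = 9.072
  O: 2 × 15.999 = 31.998
Sum: 8×12.011 + 1×35.450 + 9×1.008 + 2×15.999 = 172.608 → 172.61 g/mol.

172.61 g/mol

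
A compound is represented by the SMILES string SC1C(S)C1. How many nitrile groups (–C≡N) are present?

0

Scan the SMILES for the nitrile motif — none present.
Groups that are present: 2 thiol.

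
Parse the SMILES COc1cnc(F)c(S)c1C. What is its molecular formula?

C7H8FNOS

Walk through each heavy atom and fill implicit hydrogens from standard valence (C 4, N 3, O 2, S 2, halogen 1); for lowercase aromatic atoms, an aromatic c carries 1 H when it has two neighbours and 0 H with three, and aromatic n carries 0 H:
  atom 1: C, bond orders sum to 1 (valence 4) → 3 H
  atom 2: O, bond orders sum to 2 (valence 2) → 0 H
  atom 3: aromatic c, 3 neighbours → 0 H
  atom 4: aromatic c, 2 neighbours → 1 H
  atom 5: aromatic n, 2 neighbours → 0 H
  atom 6: aromatic c, 3 neighbours → 0 H
  atom 7: F (halogen, monovalent) → 0 H
  atom 8: aromatic c, 3 neighbours → 0 H
  atom 9: S, bond orders sum to 1 (valence 2) → 1 H
  atom 10: aromatic c, 3 neighbours → 0 H
  atom 11: C, bond orders sum to 1 (valence 4) → 3 H
Totals → C:7, H:8, F:1, N:1, O:1, S:1.
In Hill order: C7H8FNOS.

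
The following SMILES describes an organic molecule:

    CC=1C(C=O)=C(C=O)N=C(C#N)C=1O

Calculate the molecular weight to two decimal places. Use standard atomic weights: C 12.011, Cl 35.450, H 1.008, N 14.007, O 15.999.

190.16 g/mol

First, the molecular formula is C9H6N2O3 (counting implicit H from valence).
  C: 9 × 12.011 = 108.099
  H: 6 × 1.008 = 6.048
  N: 2 × 14.007 = 28.014
  O: 3 × 15.999 = 47.997
Sum: 9×12.011 + 6×1.008 + 2×14.007 + 3×15.999 = 190.158 → 190.16 g/mol.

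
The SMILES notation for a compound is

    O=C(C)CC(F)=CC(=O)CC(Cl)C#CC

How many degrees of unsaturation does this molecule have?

5

Degree of unsaturation = (number of rings) + (number of π bonds).
Ring closures in the SMILES: 0.
π bonds: 3 double bonds (each 1 DoU), 1 triple bond (each 2 DoU) → 5 DoU from unsaturation.
Total DoU = 0 + 5 = 5.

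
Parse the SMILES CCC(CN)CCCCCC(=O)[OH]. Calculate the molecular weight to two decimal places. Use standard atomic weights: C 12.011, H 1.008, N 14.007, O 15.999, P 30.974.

First, the molecular formula is C10H21NO2 (counting implicit H from valence).
  C: 10 × 12.011 = 120.110
  H: 21 × 1.008 = 21.168
  N: 1 × 14.007 = 14.007
  O: 2 × 15.999 = 31.998
Sum: 10×12.011 + 21×1.008 + 1×14.007 + 2×15.999 = 187.283 → 187.28 g/mol.

187.28 g/mol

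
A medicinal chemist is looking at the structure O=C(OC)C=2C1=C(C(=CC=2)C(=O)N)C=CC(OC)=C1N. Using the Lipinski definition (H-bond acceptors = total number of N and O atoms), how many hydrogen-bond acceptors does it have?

N atoms: 2; O atoms: 4.
Lipinski HBA = 2 + 4 = 6.

6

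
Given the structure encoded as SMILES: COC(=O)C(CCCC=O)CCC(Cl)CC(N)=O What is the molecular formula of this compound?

Walk through each heavy atom and fill implicit hydrogens from standard valence (C 4, N 3, O 2, S 2, halogen 1):
  atom 1: C, bond orders sum to 1 (valence 4) → 3 H
  atom 2: O, bond orders sum to 2 (valence 2) → 0 H
  atom 3: C, bond orders sum to 4 (valence 4) → 0 H
  atom 4: O, bond orders sum to 2 (valence 2) → 0 H
  atom 5: C, bond orders sum to 3 (valence 4) → 1 H
  atom 6: C, bond orders sum to 2 (valence 4) → 2 H
  atom 7: C, bond orders sum to 2 (valence 4) → 2 H
  atom 8: C, bond orders sum to 2 (valence 4) → 2 H
  atom 9: C, bond orders sum to 3 (valence 4) → 1 H
  atom 10: O, bond orders sum to 2 (valence 2) → 0 H
  atom 11: C, bond orders sum to 2 (valence 4) → 2 H
  atom 12: C, bond orders sum to 2 (valence 4) → 2 H
  atom 13: C, bond orders sum to 3 (valence 4) → 1 H
  atom 14: Cl (halogen, monovalent) → 0 H
  atom 15: C, bond orders sum to 2 (valence 4) → 2 H
  atom 16: C, bond orders sum to 4 (valence 4) → 0 H
  atom 17: N, bond orders sum to 1 (valence 3) → 2 H
  atom 18: O, bond orders sum to 2 (valence 2) → 0 H
Totals → C:12, H:20, Cl:1, N:1, O:4.
In Hill order: C12H20ClNO4.

C12H20ClNO4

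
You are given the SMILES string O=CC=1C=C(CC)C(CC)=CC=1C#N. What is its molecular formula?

Walk through each heavy atom and fill implicit hydrogens from standard valence (C 4, N 3, O 2, S 2, halogen 1):
  atom 1: O, bond orders sum to 2 (valence 2) → 0 H
  atom 2: C, bond orders sum to 3 (valence 4) → 1 H
  atom 3: C, bond orders sum to 4 (valence 4) → 0 H
  atom 4: C, bond orders sum to 3 (valence 4) → 1 H
  atom 5: C, bond orders sum to 4 (valence 4) → 0 H
  atom 6: C, bond orders sum to 2 (valence 4) → 2 H
  atom 7: C, bond orders sum to 1 (valence 4) → 3 H
  atom 8: C, bond orders sum to 4 (valence 4) → 0 H
  atom 9: C, bond orders sum to 2 (valence 4) → 2 H
  atom 10: C, bond orders sum to 1 (valence 4) → 3 H
  atom 11: C, bond orders sum to 3 (valence 4) → 1 H
  atom 12: C, bond orders sum to 4 (valence 4) → 0 H
  atom 13: C, bond orders sum to 4 (valence 4) → 0 H
  atom 14: N, bond orders sum to 3 (valence 3) → 0 H
Totals → C:12, H:13, N:1, O:1.
In Hill order: C12H13NO.

C12H13NO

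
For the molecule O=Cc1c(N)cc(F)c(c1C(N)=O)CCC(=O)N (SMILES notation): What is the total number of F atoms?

1

Scan the SMILES for F atoms (remember two-letter symbols like Cl and Br are single atoms).
Fluorine count: 1.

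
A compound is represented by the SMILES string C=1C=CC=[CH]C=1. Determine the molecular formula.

Walk through each heavy atom and fill implicit hydrogens from standard valence (C 4, N 3, O 2, S 2, halogen 1):
  atom 1: C, bond orders sum to 3 (valence 4) → 1 H
  atom 2: C, bond orders sum to 3 (valence 4) → 1 H
  atom 3: C, bond orders sum to 3 (valence 4) → 1 H
  atom 4: C, bond orders sum to 3 (valence 4) → 1 H
  atom 5: C with explicit H count 1
  atom 6: C, bond orders sum to 3 (valence 4) → 1 H
Totals → C:6, H:6.
In Hill order: C6H6.

C6H6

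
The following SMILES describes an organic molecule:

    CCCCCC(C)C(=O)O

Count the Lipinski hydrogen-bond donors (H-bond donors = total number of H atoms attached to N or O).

Donors: find every N or O and count the H atoms it carries.
  atom 9 (O): bond orders sum to 2 → 0 H
  atom 10 (O): bond orders sum to 1 → 1 H
Lipinski HBD = 1.

1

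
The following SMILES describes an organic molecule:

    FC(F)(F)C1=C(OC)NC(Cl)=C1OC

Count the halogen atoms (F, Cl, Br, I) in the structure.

Halogen atoms appear at heavy-atom positions 1, 3, 4, 11 (1×Cl, 3×F).
Other groups present: 2 ether.
Halogen count: 4.

4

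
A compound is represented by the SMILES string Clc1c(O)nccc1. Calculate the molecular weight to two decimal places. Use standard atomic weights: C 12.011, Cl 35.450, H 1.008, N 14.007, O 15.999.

129.54 g/mol

First, the molecular formula is C5H4ClNO (counting implicit H from valence).
  C: 5 × 12.011 = 60.055
  Cl: 1 × 35.450 = 35.450
  H: 4 × 1.008 = 4.032
  N: 1 × 14.007 = 14.007
  O: 1 × 15.999 = 15.999
Sum: 5×12.011 + 1×35.450 + 4×1.008 + 1×14.007 + 1×15.999 = 129.543 → 129.54 g/mol.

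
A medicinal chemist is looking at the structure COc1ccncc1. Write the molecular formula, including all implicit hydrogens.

C6H7NO

Walk through each heavy atom and fill implicit hydrogens from standard valence (C 4, N 3, O 2, S 2, halogen 1); for lowercase aromatic atoms, an aromatic c carries 1 H when it has two neighbours and 0 H with three, and aromatic n carries 0 H:
  atom 1: C, bond orders sum to 1 (valence 4) → 3 H
  atom 2: O, bond orders sum to 2 (valence 2) → 0 H
  atom 3: aromatic c, 3 neighbours → 0 H
  atom 4: aromatic c, 2 neighbours → 1 H
  atom 5: aromatic c, 2 neighbours → 1 H
  atom 6: aromatic n, 2 neighbours → 0 H
  atom 7: aromatic c, 2 neighbours → 1 H
  atom 8: aromatic c, 2 neighbours → 1 H
Totals → C:6, H:7, N:1, O:1.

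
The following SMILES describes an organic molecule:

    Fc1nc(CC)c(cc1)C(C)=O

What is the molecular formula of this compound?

C9H10FNO

Walk through each heavy atom and fill implicit hydrogens from standard valence (C 4, N 3, O 2, S 2, halogen 1); for lowercase aromatic atoms, an aromatic c carries 1 H when it has two neighbours and 0 H with three, and aromatic n carries 0 H:
  atom 1: F (halogen, monovalent) → 0 H
  atom 2: aromatic c, 3 neighbours → 0 H
  atom 3: aromatic n, 2 neighbours → 0 H
  atom 4: aromatic c, 3 neighbours → 0 H
  atom 5: C, bond orders sum to 2 (valence 4) → 2 H
  atom 6: C, bond orders sum to 1 (valence 4) → 3 H
  atom 7: aromatic c, 3 neighbours → 0 H
  atom 8: aromatic c, 2 neighbours → 1 H
  atom 9: aromatic c, 2 neighbours → 1 H
  atom 10: C, bond orders sum to 4 (valence 4) → 0 H
  atom 11: C, bond orders sum to 1 (valence 4) → 3 H
  atom 12: O, bond orders sum to 2 (valence 2) → 0 H
Totals → C:9, H:10, F:1, N:1, O:1.
In Hill order: C9H10FNO.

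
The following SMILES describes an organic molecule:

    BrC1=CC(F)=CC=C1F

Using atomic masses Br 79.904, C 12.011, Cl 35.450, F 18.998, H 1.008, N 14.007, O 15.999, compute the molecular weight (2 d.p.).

First, the molecular formula is C6H3BrF2 (counting implicit H from valence).
  Br: 1 × 79.904 = 79.904
  C: 6 × 12.011 = 72.066
  F: 2 × 18.998 = 37.996
  H: 3 × 1.008 = 3.024
Sum: 1×79.904 + 6×12.011 + 2×18.998 + 3×1.008 = 192.990 → 192.99 g/mol.

192.99 g/mol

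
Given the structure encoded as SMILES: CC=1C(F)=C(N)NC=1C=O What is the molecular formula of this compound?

C6H7FN2O

Walk through each heavy atom and fill implicit hydrogens from standard valence (C 4, N 3, O 2, S 2, halogen 1):
  atom 1: C, bond orders sum to 1 (valence 4) → 3 H
  atom 2: C, bond orders sum to 4 (valence 4) → 0 H
  atom 3: C, bond orders sum to 4 (valence 4) → 0 H
  atom 4: F (halogen, monovalent) → 0 H
  atom 5: C, bond orders sum to 4 (valence 4) → 0 H
  atom 6: N, bond orders sum to 1 (valence 3) → 2 H
  atom 7: N, bond orders sum to 2 (valence 3) → 1 H
  atom 8: C, bond orders sum to 4 (valence 4) → 0 H
  atom 9: C, bond orders sum to 3 (valence 4) → 1 H
  atom 10: O, bond orders sum to 2 (valence 2) → 0 H
Totals → C:6, H:7, F:1, N:2, O:1.
In Hill order: C6H7FN2O.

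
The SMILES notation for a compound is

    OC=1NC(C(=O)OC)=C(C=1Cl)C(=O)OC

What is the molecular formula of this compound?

Walk through each heavy atom and fill implicit hydrogens from standard valence (C 4, N 3, O 2, S 2, halogen 1):
  atom 1: O, bond orders sum to 1 (valence 2) → 1 H
  atom 2: C, bond orders sum to 4 (valence 4) → 0 H
  atom 3: N, bond orders sum to 2 (valence 3) → 1 H
  atom 4: C, bond orders sum to 4 (valence 4) → 0 H
  atom 5: C, bond orders sum to 4 (valence 4) → 0 H
  atom 6: O, bond orders sum to 2 (valence 2) → 0 H
  atom 7: O, bond orders sum to 2 (valence 2) → 0 H
  atom 8: C, bond orders sum to 1 (valence 4) → 3 H
  atom 9: C, bond orders sum to 4 (valence 4) → 0 H
  atom 10: C, bond orders sum to 4 (valence 4) → 0 H
  atom 11: Cl (halogen, monovalent) → 0 H
  atom 12: C, bond orders sum to 4 (valence 4) → 0 H
  atom 13: O, bond orders sum to 2 (valence 2) → 0 H
  atom 14: O, bond orders sum to 2 (valence 2) → 0 H
  atom 15: C, bond orders sum to 1 (valence 4) → 3 H
Totals → C:8, H:8, Cl:1, N:1, O:5.

C8H8ClNO5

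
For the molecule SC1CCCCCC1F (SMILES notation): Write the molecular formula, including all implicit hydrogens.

Walk through each heavy atom and fill implicit hydrogens from standard valence (C 4, N 3, O 2, S 2, halogen 1):
  atom 1: S, bond orders sum to 1 (valence 2) → 1 H
  atom 2: C, bond orders sum to 3 (valence 4) → 1 H
  atom 3: C, bond orders sum to 2 (valence 4) → 2 H
  atom 4: C, bond orders sum to 2 (valence 4) → 2 H
  atom 5: C, bond orders sum to 2 (valence 4) → 2 H
  atom 6: C, bond orders sum to 2 (valence 4) → 2 H
  atom 7: C, bond orders sum to 2 (valence 4) → 2 H
  atom 8: C, bond orders sum to 3 (valence 4) → 1 H
  atom 9: F (halogen, monovalent) → 0 H
Totals → C:7, H:13, F:1, S:1.

C7H13FS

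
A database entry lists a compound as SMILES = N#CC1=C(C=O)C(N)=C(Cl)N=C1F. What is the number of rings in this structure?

In SMILES, each pair of matching ring-closure digits denotes one ring-closing bond; the number of such bonds equals the number of independent rings.
Ring-closure bonds here: 1.

1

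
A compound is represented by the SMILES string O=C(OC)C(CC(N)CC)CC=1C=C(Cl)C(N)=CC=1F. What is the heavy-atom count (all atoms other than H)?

Every atom symbol written in the SMILES (organic subset) is one heavy atom; implicit H are not written.
Heavy atoms by element → C:14, Cl:1, F:1, N:2, O:2.
Total: 20.

20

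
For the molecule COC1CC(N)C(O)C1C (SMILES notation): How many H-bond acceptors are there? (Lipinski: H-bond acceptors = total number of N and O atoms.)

3

N atoms: 1; O atoms: 2.
Lipinski HBA = 1 + 2 = 3.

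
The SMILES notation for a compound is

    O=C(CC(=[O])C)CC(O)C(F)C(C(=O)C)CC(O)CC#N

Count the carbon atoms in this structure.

Count every carbon token in the SMILES (each C, including those in ring-closure positions and inside branches).
Carbon count: 14.

14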